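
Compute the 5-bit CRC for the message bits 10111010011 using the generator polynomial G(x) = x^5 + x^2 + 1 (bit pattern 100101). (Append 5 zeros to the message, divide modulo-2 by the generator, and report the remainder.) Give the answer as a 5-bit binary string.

Append 5 zeros: 1011101001100000. Divide by 100101 (XOR where the leading bit is 1):
  pos 0: 101110 XOR 100101 = 001011
  pos 2: 101110 XOR 100101 = 001011
  pos 4: 101101 XOR 100101 = 001000
  pos 6: 100010 XOR 100101 = 000111
  pos 9: 111000 XOR 100101 = 011101
  pos 10: 111010 XOR 100101 = 011111
Remainder (last 5 bits) = 11111. This is the CRC / FCS.

11111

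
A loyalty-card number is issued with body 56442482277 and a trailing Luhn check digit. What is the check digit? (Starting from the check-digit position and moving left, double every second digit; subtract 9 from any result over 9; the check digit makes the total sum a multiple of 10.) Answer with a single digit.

8

Partial digits right→left: 7 7 2 2 8 4 2 4 4 6 5
Double every second digit counting from the check-digit position (so the 1st, 3rd, 5th, ... of the partial from the right).
  doubled (with −9 where >9): 5 4 7 4 8 1 → sum 29
  kept as-is: 7 2 4 4 6 → sum 23
Total = 29 + 23 = 52.
Check digit = (10 − (52 mod 10)) mod 10 = 8.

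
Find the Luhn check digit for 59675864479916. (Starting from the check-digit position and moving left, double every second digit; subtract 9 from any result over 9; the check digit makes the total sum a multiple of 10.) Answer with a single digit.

Partial digits right→left: 6 1 9 9 7 4 4 6 8 5 7 6 9 5
Double every second digit counting from the check-digit position (so the 1st, 3rd, 5th, ... of the partial from the right).
  doubled (with −9 where >9): 3 9 5 8 7 5 9 → sum 46
  kept as-is: 1 9 4 6 5 6 5 → sum 36
Total = 46 + 36 = 82.
Check digit = (10 − (82 mod 10)) mod 10 = 8.

8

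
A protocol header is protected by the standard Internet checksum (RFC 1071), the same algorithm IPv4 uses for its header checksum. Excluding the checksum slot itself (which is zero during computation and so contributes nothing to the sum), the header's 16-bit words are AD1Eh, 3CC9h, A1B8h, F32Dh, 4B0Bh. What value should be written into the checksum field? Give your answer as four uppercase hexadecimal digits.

3626

One's-complement addition (fold any carry out of bit 15 back into bit 0):
  0xAD1E + 0x3CC9 = 0x0E9E7
  0xE9E7 + 0xA1B8 = 0x18B9F → wrap carry → 0x8BA0
  0x8BA0 + 0xF32D = 0x17ECD → wrap carry → 0x7ECE
  0x7ECE + 0x4B0B = 0x0C9D9
One's-complement sum = 0xC9D9.
Checksum = ~0xC9D9 & 0xFFFF = 0x3626.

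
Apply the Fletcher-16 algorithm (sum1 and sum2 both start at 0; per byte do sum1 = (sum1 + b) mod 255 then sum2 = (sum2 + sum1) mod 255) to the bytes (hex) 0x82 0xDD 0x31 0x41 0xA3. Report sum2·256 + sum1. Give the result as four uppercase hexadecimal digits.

Running sums (mod 255):
  after byte 0 (0x82): sum1=130, sum2=130
  after byte 1 (0xDD): sum1=96, sum2=226
  after byte 2 (0x31): sum1=145, sum2=116
  after byte 3 (0x41): sum1=210, sum2=71
  after byte 4 (0xA3): sum1=118, sum2=189
Checksum = sum2·256 + sum1 = 189·256 + 118 = 48502 = 0xBD76.

BD76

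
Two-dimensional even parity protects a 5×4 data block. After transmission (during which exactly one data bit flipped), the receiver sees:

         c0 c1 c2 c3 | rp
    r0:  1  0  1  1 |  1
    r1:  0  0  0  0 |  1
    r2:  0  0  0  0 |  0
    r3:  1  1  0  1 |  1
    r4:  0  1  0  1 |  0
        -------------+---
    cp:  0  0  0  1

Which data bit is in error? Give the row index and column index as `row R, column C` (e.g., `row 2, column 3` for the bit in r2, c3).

row 1, column 2

Recompute each row's even parity and compare to rp:
  r0: data parity 1, sent rp 1 → ok
  r1: data parity 0, sent rp 1 → mismatch
  r2: data parity 0, sent rp 0 → ok
  r3: data parity 1, sent rp 1 → ok
  r4: data parity 0, sent rp 0 → ok
Recompute each column's even parity and compare to cp:
  c0: data parity 0, sent cp 0 → ok
  c1: data parity 0, sent cp 0 → ok
  c2: data parity 1, sent cp 0 → mismatch
  c3: data parity 1, sent cp 1 → ok
Exactly one row (r1) and one column (c2) fail → the flipped bit is at their intersection.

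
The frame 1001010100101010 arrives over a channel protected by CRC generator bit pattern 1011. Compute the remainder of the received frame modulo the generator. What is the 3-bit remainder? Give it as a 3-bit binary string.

010

Modulo-2 division of 1001010100101010 by 1011:
  pos 0: 1001 XOR 1011 = 0010
  pos 2: 1001 XOR 1011 = 0010
  pos 4: 1001 XOR 1011 = 0010
  pos 6: 1000 XOR 1011 = 0011
  pos 8: 1110 XOR 1011 = 0101
  pos 9: 1011 XOR 1011 = 0000
Remainder = 010 (nonzero — an error is detected).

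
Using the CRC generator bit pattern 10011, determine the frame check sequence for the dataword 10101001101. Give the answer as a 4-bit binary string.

0101

Append 4 zeros: 101010011010000. Divide by 10011 (XOR where the leading bit is 1):
  pos 0: 10101 XOR 10011 = 00110
  pos 2: 11000 XOR 10011 = 01011
  pos 3: 10111 XOR 10011 = 00100
  pos 5: 10010 XOR 10011 = 00001
  pos 9: 11000 XOR 10011 = 01011
  pos 10: 10110 XOR 10011 = 00101
Remainder (last 4 bits) = 0101. This is the CRC / FCS.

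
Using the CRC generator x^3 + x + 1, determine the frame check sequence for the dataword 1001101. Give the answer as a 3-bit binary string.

101

Append 3 zeros: 1001101000. Divide by 1011 (XOR where the leading bit is 1):
  pos 0: 1001 XOR 1011 = 0010
  pos 2: 1010 XOR 1011 = 0001
  pos 5: 1100 XOR 1011 = 0111
  pos 6: 1110 XOR 1011 = 0101
Remainder (last 3 bits) = 101. This is the CRC / FCS.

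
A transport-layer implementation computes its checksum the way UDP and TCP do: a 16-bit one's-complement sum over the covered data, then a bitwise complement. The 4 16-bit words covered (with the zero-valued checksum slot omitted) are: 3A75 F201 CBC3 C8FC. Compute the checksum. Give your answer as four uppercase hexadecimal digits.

3EC8

One's-complement addition (fold any carry out of bit 15 back into bit 0):
  0x3A75 + 0xF201 = 0x12C76 → wrap carry → 0x2C77
  0x2C77 + 0xCBC3 = 0x0F83A
  0xF83A + 0xC8FC = 0x1C136 → wrap carry → 0xC137
One's-complement sum = 0xC137.
Checksum = ~0xC137 & 0xFFFF = 0x3EC8.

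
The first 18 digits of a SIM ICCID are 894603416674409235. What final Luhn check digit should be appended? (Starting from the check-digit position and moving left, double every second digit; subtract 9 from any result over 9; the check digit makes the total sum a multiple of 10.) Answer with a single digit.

Partial digits right→left: 5 3 2 9 0 4 4 7 6 6 1 4 3 0 6 4 9 8
Double every second digit counting from the check-digit position (so the 1st, 3rd, 5th, ... of the partial from the right).
  doubled (with −9 where >9): 1 4 0 8 3 2 6 3 9 → sum 36
  kept as-is: 3 9 4 7 6 4 0 4 8 → sum 45
Total = 36 + 45 = 81.
Check digit = (10 − (81 mod 10)) mod 10 = 9.

9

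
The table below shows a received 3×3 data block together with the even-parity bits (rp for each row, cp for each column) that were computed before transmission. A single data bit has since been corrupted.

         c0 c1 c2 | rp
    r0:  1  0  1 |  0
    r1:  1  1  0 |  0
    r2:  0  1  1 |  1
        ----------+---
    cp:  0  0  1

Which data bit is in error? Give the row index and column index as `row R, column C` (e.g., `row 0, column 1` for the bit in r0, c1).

row 2, column 2

Recompute each row's even parity and compare to rp:
  r0: data parity 0, sent rp 0 → ok
  r1: data parity 0, sent rp 0 → ok
  r2: data parity 0, sent rp 1 → mismatch
Recompute each column's even parity and compare to cp:
  c0: data parity 0, sent cp 0 → ok
  c1: data parity 0, sent cp 0 → ok
  c2: data parity 0, sent cp 1 → mismatch
Exactly one row (r2) and one column (c2) fail → the flipped bit is at their intersection.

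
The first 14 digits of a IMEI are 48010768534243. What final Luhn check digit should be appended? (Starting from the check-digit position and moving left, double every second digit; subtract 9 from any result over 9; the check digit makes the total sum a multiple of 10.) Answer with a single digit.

0

Partial digits right→left: 3 4 2 4 3 5 8 6 7 0 1 0 8 4
Double every second digit counting from the check-digit position (so the 1st, 3rd, 5th, ... of the partial from the right).
  doubled (with −9 where >9): 6 4 6 7 5 2 7 → sum 37
  kept as-is: 4 4 5 6 0 0 4 → sum 23
Total = 37 + 23 = 60.
Check digit = (10 − (60 mod 10)) mod 10 = 0.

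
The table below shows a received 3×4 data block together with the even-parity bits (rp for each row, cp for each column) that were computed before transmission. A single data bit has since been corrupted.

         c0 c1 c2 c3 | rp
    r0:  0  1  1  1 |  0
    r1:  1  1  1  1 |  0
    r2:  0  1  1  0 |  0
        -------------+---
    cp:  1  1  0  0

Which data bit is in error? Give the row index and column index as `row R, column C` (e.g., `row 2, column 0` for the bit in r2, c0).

Recompute each row's even parity and compare to rp:
  r0: data parity 1, sent rp 0 → mismatch
  r1: data parity 0, sent rp 0 → ok
  r2: data parity 0, sent rp 0 → ok
Recompute each column's even parity and compare to cp:
  c0: data parity 1, sent cp 1 → ok
  c1: data parity 1, sent cp 1 → ok
  c2: data parity 1, sent cp 0 → mismatch
  c3: data parity 0, sent cp 0 → ok
Exactly one row (r0) and one column (c2) fail → the flipped bit is at their intersection.

row 0, column 2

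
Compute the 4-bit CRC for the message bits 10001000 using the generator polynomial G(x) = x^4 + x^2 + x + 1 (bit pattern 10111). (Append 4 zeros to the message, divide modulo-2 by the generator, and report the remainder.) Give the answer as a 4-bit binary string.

0110

Append 4 zeros: 100010000000. Divide by 10111 (XOR where the leading bit is 1):
  pos 0: 10001 XOR 10111 = 00110
  pos 2: 11000 XOR 10111 = 01111
  pos 3: 11110 XOR 10111 = 01001
  pos 4: 10010 XOR 10111 = 00101
  pos 6: 10100 XOR 10111 = 00011
Remainder (last 4 bits) = 0110. This is the CRC / FCS.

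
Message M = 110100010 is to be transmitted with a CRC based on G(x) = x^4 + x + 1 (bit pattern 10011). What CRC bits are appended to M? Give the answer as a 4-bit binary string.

1101

Append 4 zeros: 1101000100000. Divide by 10011 (XOR where the leading bit is 1):
  pos 0: 11010 XOR 10011 = 01001
  pos 1: 10010 XOR 10011 = 00001
  pos 5: 10100 XOR 10011 = 00111
  pos 7: 11100 XOR 10011 = 01111
  pos 8: 11110 XOR 10011 = 01101
Remainder (last 4 bits) = 1101. This is the CRC / FCS.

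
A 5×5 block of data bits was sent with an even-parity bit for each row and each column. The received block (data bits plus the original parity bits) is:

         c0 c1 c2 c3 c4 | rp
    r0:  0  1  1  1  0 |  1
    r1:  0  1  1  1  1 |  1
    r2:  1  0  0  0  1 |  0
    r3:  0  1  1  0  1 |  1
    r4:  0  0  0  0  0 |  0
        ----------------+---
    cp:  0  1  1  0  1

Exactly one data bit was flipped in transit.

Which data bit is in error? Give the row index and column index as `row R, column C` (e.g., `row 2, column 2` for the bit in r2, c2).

Recompute each row's even parity and compare to rp:
  r0: data parity 1, sent rp 1 → ok
  r1: data parity 0, sent rp 1 → mismatch
  r2: data parity 0, sent rp 0 → ok
  r3: data parity 1, sent rp 1 → ok
  r4: data parity 0, sent rp 0 → ok
Recompute each column's even parity and compare to cp:
  c0: data parity 1, sent cp 0 → mismatch
  c1: data parity 1, sent cp 1 → ok
  c2: data parity 1, sent cp 1 → ok
  c3: data parity 0, sent cp 0 → ok
  c4: data parity 1, sent cp 1 → ok
Exactly one row (r1) and one column (c0) fail → the flipped bit is at their intersection.

row 1, column 0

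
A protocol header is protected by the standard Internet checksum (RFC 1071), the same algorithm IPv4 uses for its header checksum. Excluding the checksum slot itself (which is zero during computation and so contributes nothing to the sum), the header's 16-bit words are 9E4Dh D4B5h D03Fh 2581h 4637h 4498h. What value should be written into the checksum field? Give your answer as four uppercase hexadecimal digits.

One's-complement addition (fold any carry out of bit 15 back into bit 0):
  0x9E4D + 0xD4B5 = 0x17302 → wrap carry → 0x7303
  0x7303 + 0xD03F = 0x14342 → wrap carry → 0x4343
  0x4343 + 0x2581 = 0x068C4
  0x68C4 + 0x4637 = 0x0AEFB
  0xAEFB + 0x4498 = 0x0F393
One's-complement sum = 0xF393.
Checksum = ~0xF393 & 0xFFFF = 0x0C6C.

0C6C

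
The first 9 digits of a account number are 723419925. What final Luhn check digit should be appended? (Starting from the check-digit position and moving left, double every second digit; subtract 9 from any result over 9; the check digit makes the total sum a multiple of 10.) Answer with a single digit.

Partial digits right→left: 5 2 9 9 1 4 3 2 7
Double every second digit counting from the check-digit position (so the 1st, 3rd, 5th, ... of the partial from the right).
  doubled (with −9 where >9): 1 9 2 6 5 → sum 23
  kept as-is: 2 9 4 2 → sum 17
Total = 23 + 17 = 40.
Check digit = (10 − (40 mod 10)) mod 10 = 0.

0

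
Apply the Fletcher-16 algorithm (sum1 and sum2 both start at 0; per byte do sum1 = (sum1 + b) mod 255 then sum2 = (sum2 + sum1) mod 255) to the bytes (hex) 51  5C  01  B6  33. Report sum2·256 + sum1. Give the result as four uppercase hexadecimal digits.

Running sums (mod 255):
  after byte 0 (51): sum1=81, sum2=81
  after byte 1 (5C): sum1=173, sum2=254
  after byte 2 (01): sum1=174, sum2=173
  after byte 3 (B6): sum1=101, sum2=19
  after byte 4 (33): sum1=152, sum2=171
Checksum = sum2·256 + sum1 = 171·256 + 152 = 43928 = 0xAB98.

AB98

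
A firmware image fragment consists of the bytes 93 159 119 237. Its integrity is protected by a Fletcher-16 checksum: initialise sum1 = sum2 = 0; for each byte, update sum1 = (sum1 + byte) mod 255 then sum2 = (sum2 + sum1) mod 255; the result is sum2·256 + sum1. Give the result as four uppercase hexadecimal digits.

3162

Running sums (mod 255):
  after byte 0 (93): sum1=93, sum2=93
  after byte 1 (159): sum1=252, sum2=90
  after byte 2 (119): sum1=116, sum2=206
  after byte 3 (237): sum1=98, sum2=49
Checksum = sum2·256 + sum1 = 49·256 + 98 = 12642 = 0x3162.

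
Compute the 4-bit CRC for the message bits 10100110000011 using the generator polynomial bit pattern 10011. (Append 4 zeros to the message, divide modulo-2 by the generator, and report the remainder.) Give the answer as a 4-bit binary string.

Append 4 zeros: 101001100000110000. Divide by 10011 (XOR where the leading bit is 1):
  pos 0: 10100 XOR 10011 = 00111
  pos 2: 11111 XOR 10011 = 01100
  pos 3: 11000 XOR 10011 = 01011
  pos 4: 10110 XOR 10011 = 00101
  pos 6: 10100 XOR 10011 = 00111
  pos 8: 11101 XOR 10011 = 01110
  pos 9: 11101 XOR 10011 = 01110
  pos 10: 11100 XOR 10011 = 01111
  pos 11: 11110 XOR 10011 = 01101
  pos 12: 11010 XOR 10011 = 01001
  pos 13: 10010 XOR 10011 = 00001
Remainder (last 4 bits) = 0001. This is the CRC / FCS.

0001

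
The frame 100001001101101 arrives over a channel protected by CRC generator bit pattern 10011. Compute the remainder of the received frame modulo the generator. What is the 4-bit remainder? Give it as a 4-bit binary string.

Modulo-2 division of 100001001101101 by 10011:
  pos 0: 10000 XOR 10011 = 00011
  pos 3: 11100 XOR 10011 = 01111
  pos 4: 11111 XOR 10011 = 01100
  pos 5: 11001 XOR 10011 = 01010
  pos 6: 10100 XOR 10011 = 00111
  pos 8: 11111 XOR 10011 = 01100
  pos 9: 11000 XOR 10011 = 01011
  pos 10: 10111 XOR 10011 = 00100
Remainder = 0100 (nonzero — an error is detected).

0100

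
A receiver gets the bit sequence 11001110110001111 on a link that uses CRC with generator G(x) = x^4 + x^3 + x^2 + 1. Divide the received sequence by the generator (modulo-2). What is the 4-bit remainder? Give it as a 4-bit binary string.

1000

Modulo-2 division of 11001110110001111 by 11101:
  pos 0: 11001 XOR 11101 = 00100
  pos 2: 10011 XOR 11101 = 01110
  pos 3: 11100 XOR 11101 = 00001
  pos 7: 11100 XOR 11101 = 00001
  pos 11: 10111 XOR 11101 = 01010
  pos 12: 10101 XOR 11101 = 01000
Remainder = 1000 (nonzero — an error is detected).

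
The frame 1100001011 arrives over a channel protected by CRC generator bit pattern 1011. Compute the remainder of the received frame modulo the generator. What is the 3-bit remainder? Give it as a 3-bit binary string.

Modulo-2 division of 1100001011 by 1011:
  pos 0: 1100 XOR 1011 = 0111
  pos 1: 1110 XOR 1011 = 0101
  pos 2: 1010 XOR 1011 = 0001
  pos 5: 1101 XOR 1011 = 0110
  pos 6: 1101 XOR 1011 = 0110
Remainder = 110 (nonzero — an error is detected).

110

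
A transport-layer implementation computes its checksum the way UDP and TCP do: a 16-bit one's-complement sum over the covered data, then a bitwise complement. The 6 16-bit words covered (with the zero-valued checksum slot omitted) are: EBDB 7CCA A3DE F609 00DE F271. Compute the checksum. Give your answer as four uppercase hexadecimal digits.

0A21

One's-complement addition (fold any carry out of bit 15 back into bit 0):
  0xEBDB + 0x7CCA = 0x168A5 → wrap carry → 0x68A6
  0x68A6 + 0xA3DE = 0x10C84 → wrap carry → 0x0C85
  0x0C85 + 0xF609 = 0x1028E → wrap carry → 0x028F
  0x028F + 0x00DE = 0x0036D
  0x036D + 0xF271 = 0x0F5DE
One's-complement sum = 0xF5DE.
Checksum = ~0xF5DE & 0xFFFF = 0x0A21.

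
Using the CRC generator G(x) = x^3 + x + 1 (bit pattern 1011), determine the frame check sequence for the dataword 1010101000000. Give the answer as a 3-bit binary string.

101

Append 3 zeros: 1010101000000000. Divide by 1011 (XOR where the leading bit is 1):
  pos 0: 1010 XOR 1011 = 0001
  pos 3: 1101 XOR 1011 = 0110
  pos 4: 1100 XOR 1011 = 0111
  pos 5: 1110 XOR 1011 = 0101
  pos 6: 1010 XOR 1011 = 0001
  pos 9: 1000 XOR 1011 = 0011
  pos 11: 1100 XOR 1011 = 0111
  pos 12: 1110 XOR 1011 = 0101
Remainder (last 3 bits) = 101. This is the CRC / FCS.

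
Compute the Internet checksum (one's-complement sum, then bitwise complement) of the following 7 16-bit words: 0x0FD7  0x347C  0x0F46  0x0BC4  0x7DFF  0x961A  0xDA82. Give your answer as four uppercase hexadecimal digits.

B205

One's-complement addition (fold any carry out of bit 15 back into bit 0):
  0x0FD7 + 0x347C = 0x04453
  0x4453 + 0x0F46 = 0x05399
  0x5399 + 0x0BC4 = 0x05F5D
  0x5F5D + 0x7DFF = 0x0DD5C
  0xDD5C + 0x961A = 0x17376 → wrap carry → 0x7377
  0x7377 + 0xDA82 = 0x14DF9 → wrap carry → 0x4DFA
One's-complement sum = 0x4DFA.
Checksum = ~0x4DFA & 0xFFFF = 0xB205.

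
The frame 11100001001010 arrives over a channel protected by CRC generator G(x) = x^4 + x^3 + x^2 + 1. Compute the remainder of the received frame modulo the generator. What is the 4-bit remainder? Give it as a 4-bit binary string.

Modulo-2 division of 11100001001010 by 11101:
  pos 0: 11100 XOR 11101 = 00001
  pos 4: 10010 XOR 11101 = 01111
  pos 5: 11110 XOR 11101 = 00011
  pos 8: 11101 XOR 11101 = 00000
Remainder = 0000 (zero — the frame passes the CRC check).

0000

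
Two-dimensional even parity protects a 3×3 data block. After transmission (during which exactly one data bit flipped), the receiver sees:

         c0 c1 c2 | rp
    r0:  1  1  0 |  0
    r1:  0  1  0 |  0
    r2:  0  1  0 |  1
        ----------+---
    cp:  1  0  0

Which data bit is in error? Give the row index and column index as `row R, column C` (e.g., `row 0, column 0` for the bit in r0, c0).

Recompute each row's even parity and compare to rp:
  r0: data parity 0, sent rp 0 → ok
  r1: data parity 1, sent rp 0 → mismatch
  r2: data parity 1, sent rp 1 → ok
Recompute each column's even parity and compare to cp:
  c0: data parity 1, sent cp 1 → ok
  c1: data parity 1, sent cp 0 → mismatch
  c2: data parity 0, sent cp 0 → ok
Exactly one row (r1) and one column (c1) fail → the flipped bit is at their intersection.

row 1, column 1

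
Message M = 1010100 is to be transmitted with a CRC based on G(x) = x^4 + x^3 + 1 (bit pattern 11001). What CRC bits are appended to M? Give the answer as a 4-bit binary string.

Append 4 zeros: 10101000000. Divide by 11001 (XOR where the leading bit is 1):
  pos 0: 10101 XOR 11001 = 01100
  pos 1: 11000 XOR 11001 = 00001
  pos 5: 10000 XOR 11001 = 01001
  pos 6: 10010 XOR 11001 = 01011
Remainder (last 4 bits) = 1011. This is the CRC / FCS.

1011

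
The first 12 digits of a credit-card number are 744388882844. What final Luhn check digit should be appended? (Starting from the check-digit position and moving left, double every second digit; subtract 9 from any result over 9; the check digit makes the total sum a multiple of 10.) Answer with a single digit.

Partial digits right→left: 4 4 8 2 8 8 8 8 3 4 4 7
Double every second digit counting from the check-digit position (so the 1st, 3rd, 5th, ... of the partial from the right).
  doubled (with −9 where >9): 8 7 7 7 6 8 → sum 43
  kept as-is: 4 2 8 8 4 7 → sum 33
Total = 43 + 33 = 76.
Check digit = (10 − (76 mod 10)) mod 10 = 4.

4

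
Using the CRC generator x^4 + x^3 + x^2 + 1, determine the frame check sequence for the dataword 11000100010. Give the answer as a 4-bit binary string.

1100

Append 4 zeros: 110001000100000. Divide by 11101 (XOR where the leading bit is 1):
  pos 0: 11000 XOR 11101 = 00101
  pos 2: 10110 XOR 11101 = 01011
  pos 3: 10110 XOR 11101 = 01011
  pos 4: 10110 XOR 11101 = 01011
  pos 5: 10111 XOR 11101 = 01010
  pos 6: 10100 XOR 11101 = 01001
  pos 7: 10010 XOR 11101 = 01111
  pos 8: 11110 XOR 11101 = 00011
Remainder (last 4 bits) = 1100. This is the CRC / FCS.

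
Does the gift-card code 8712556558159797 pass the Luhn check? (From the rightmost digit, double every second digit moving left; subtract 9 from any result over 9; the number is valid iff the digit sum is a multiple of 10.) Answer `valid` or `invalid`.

From the right, keep odd positions and double even positions (subtract 9 from any doubled value over 9):
  doubled (positions 2,4,...): 9 9 2 1 3 1 2 7 → sum 34
  kept (positions 1,3,...): 7 7 5 8 5 5 2 7 → sum 46
Total = 80.
80 mod 10 = 0, so the number is valid.

valid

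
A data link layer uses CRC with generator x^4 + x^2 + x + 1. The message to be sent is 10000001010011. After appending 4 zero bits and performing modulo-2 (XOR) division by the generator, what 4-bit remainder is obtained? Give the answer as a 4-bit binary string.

Append 4 zeros: 100000010100110000. Divide by 10111 (XOR where the leading bit is 1):
  pos 0: 10000 XOR 10111 = 00111
  pos 2: 11100 XOR 10111 = 01011
  pos 3: 10111 XOR 10111 = 00000
  pos 9: 10011 XOR 10111 = 00100
  pos 11: 10000 XOR 10111 = 00111
  pos 13: 11100 XOR 10111 = 01011
Remainder (last 4 bits) = 1011. This is the CRC / FCS.

1011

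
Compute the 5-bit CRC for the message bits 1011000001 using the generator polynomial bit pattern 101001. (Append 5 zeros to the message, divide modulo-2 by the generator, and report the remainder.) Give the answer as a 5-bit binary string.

11011

Append 5 zeros: 101100000100000. Divide by 101001 (XOR where the leading bit is 1):
  pos 0: 101100 XOR 101001 = 000101
  pos 3: 101000 XOR 101001 = 000001
  pos 8: 110000 XOR 101001 = 011001
  pos 9: 110010 XOR 101001 = 011011
Remainder (last 5 bits) = 11011. This is the CRC / FCS.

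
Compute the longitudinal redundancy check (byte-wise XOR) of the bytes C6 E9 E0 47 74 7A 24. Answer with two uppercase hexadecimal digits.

A2

XOR the bytes together:
  start with 0xC6
  0xC6 ⊕ 0xE9 = 0x2F
  0x2F ⊕ 0xE0 = 0xCF
  0xCF ⊕ 0x47 = 0x88
  0x88 ⊕ 0x74 = 0xFC
  0xFC ⊕ 0x7A = 0x86
  0x86 ⊕ 0x24 = 0xA2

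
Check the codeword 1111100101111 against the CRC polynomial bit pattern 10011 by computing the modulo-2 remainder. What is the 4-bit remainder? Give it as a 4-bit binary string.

Modulo-2 division of 1111100101111 by 10011:
  pos 0: 11111 XOR 10011 = 01100
  pos 1: 11000 XOR 10011 = 01011
  pos 2: 10110 XOR 10011 = 00101
  pos 4: 10110 XOR 10011 = 00101
  pos 6: 10111 XOR 10011 = 00100
  pos 8: 10011 XOR 10011 = 00000
Remainder = 0000 (zero — the frame passes the CRC check).

0000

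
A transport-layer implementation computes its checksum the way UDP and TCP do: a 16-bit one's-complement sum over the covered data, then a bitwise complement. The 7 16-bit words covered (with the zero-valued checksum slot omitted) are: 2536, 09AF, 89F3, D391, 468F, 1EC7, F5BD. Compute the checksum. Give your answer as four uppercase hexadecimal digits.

1881

One's-complement addition (fold any carry out of bit 15 back into bit 0):
  0x2536 + 0x09AF = 0x02EE5
  0x2EE5 + 0x89F3 = 0x0B8D8
  0xB8D8 + 0xD391 = 0x18C69 → wrap carry → 0x8C6A
  0x8C6A + 0x468F = 0x0D2F9
  0xD2F9 + 0x1EC7 = 0x0F1C0
  0xF1C0 + 0xF5BD = 0x1E77D → wrap carry → 0xE77E
One's-complement sum = 0xE77E.
Checksum = ~0xE77E & 0xFFFF = 0x1881.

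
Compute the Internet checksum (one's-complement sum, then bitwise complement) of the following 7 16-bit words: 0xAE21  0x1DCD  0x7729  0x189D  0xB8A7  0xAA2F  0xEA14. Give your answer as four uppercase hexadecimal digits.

575E

One's-complement addition (fold any carry out of bit 15 back into bit 0):
  0xAE21 + 0x1DCD = 0x0CBEE
  0xCBEE + 0x7729 = 0x14317 → wrap carry → 0x4318
  0x4318 + 0x189D = 0x05BB5
  0x5BB5 + 0xB8A7 = 0x1145C → wrap carry → 0x145D
  0x145D + 0xAA2F = 0x0BE8C
  0xBE8C + 0xEA14 = 0x1A8A0 → wrap carry → 0xA8A1
One's-complement sum = 0xA8A1.
Checksum = ~0xA8A1 & 0xFFFF = 0x575E.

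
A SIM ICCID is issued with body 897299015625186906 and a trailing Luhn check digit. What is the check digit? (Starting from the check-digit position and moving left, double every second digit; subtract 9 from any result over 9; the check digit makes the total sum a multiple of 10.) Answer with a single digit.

5

Partial digits right→left: 6 0 9 6 8 1 5 2 6 5 1 0 9 9 2 7 9 8
Double every second digit counting from the check-digit position (so the 1st, 3rd, 5th, ... of the partial from the right).
  doubled (with −9 where >9): 3 9 7 1 3 2 9 4 9 → sum 47
  kept as-is: 0 6 1 2 5 0 9 7 8 → sum 38
Total = 47 + 38 = 85.
Check digit = (10 − (85 mod 10)) mod 10 = 5.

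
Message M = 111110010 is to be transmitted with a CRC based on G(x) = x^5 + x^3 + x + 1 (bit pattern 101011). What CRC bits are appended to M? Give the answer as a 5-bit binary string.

10001

Append 5 zeros: 11111001000000. Divide by 101011 (XOR where the leading bit is 1):
  pos 0: 111110 XOR 101011 = 010101
  pos 1: 101010 XOR 101011 = 000001
  pos 6: 110000 XOR 101011 = 011011
  pos 7: 110110 XOR 101011 = 011101
  pos 8: 111010 XOR 101011 = 010001
Remainder (last 5 bits) = 10001. This is the CRC / FCS.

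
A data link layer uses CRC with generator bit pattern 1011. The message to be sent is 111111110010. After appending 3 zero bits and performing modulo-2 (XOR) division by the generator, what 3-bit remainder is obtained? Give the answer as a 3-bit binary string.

111

Append 3 zeros: 111111110010000. Divide by 1011 (XOR where the leading bit is 1):
  pos 0: 1111 XOR 1011 = 0100
  pos 1: 1001 XOR 1011 = 0010
  pos 3: 1011 XOR 1011 = 0000
  pos 7: 1001 XOR 1011 = 0010
  pos 9: 1000 XOR 1011 = 0011
  pos 11: 1100 XOR 1011 = 0111
Remainder (last 3 bits) = 111. This is the CRC / FCS.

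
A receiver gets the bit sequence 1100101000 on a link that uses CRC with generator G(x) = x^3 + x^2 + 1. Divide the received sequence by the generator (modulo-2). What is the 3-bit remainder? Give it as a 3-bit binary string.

000

Modulo-2 division of 1100101000 by 1101:
  pos 0: 1100 XOR 1101 = 0001
  pos 3: 1101 XOR 1101 = 0000
Remainder = 000 (zero — the frame passes the CRC check).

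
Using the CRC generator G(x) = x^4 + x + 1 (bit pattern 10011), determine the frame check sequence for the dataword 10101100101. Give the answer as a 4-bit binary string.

Append 4 zeros: 101011001010000. Divide by 10011 (XOR where the leading bit is 1):
  pos 0: 10101 XOR 10011 = 00110
  pos 2: 11010 XOR 10011 = 01001
  pos 3: 10010 XOR 10011 = 00001
  pos 7: 11010 XOR 10011 = 01001
  pos 8: 10010 XOR 10011 = 00001
Remainder (last 4 bits) = 0100. This is the CRC / FCS.

0100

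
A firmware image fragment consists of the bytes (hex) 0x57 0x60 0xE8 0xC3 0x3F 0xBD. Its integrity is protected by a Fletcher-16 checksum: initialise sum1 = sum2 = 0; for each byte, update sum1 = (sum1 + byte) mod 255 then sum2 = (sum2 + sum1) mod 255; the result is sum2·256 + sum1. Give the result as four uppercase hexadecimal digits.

Running sums (mod 255):
  after byte 0 (0x57): sum1=87, sum2=87
  after byte 1 (0x60): sum1=183, sum2=15
  after byte 2 (0xE8): sum1=160, sum2=175
  after byte 3 (0xC3): sum1=100, sum2=20
  after byte 4 (0x3F): sum1=163, sum2=183
  after byte 5 (0xBD): sum1=97, sum2=25
Checksum = sum2·256 + sum1 = 25·256 + 97 = 6497 = 0x1961.

1961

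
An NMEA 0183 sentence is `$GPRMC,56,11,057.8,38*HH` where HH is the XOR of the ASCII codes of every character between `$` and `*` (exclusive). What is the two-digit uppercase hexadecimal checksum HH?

67

XOR the ASCII codes of the payload characters:
  'G' = 0x47 → acc = 0x47
  'P' = 0x50 → acc = 0x17
  'R' = 0x52 → acc = 0x45
  'M' = 0x4D → acc = 0x08
  'C' = 0x43 → acc = 0x4B
  ',' = 0x2C → acc = 0x67
  '5' = 0x35 → acc = 0x52
  '6' = 0x36 → acc = 0x64
  ',' = 0x2C → acc = 0x48
  '1' = 0x31 → acc = 0x79
  '1' = 0x31 → acc = 0x48
  ',' = 0x2C → acc = 0x64
  '0' = 0x30 → acc = 0x54
  '5' = 0x35 → acc = 0x61
  '7' = 0x37 → acc = 0x56
  '.' = 0x2E → acc = 0x78
  '8' = 0x38 → acc = 0x40
  ',' = 0x2C → acc = 0x6C
  '3' = 0x33 → acc = 0x5F
  '8' = 0x38 → acc = 0x67
Checksum = 0x67.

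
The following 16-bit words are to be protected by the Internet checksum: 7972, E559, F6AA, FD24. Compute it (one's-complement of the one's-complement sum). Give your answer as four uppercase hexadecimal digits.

AD63

One's-complement addition (fold any carry out of bit 15 back into bit 0):
  0x7972 + 0xE559 = 0x15ECB → wrap carry → 0x5ECC
  0x5ECC + 0xF6AA = 0x15576 → wrap carry → 0x5577
  0x5577 + 0xFD24 = 0x1529B → wrap carry → 0x529C
One's-complement sum = 0x529C.
Checksum = ~0x529C & 0xFFFF = 0xAD63.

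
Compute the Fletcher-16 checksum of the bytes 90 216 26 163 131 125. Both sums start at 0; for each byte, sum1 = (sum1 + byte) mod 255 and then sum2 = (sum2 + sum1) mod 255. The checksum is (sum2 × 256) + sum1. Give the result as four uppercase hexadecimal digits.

32F1

Running sums (mod 255):
  after byte 0 (90): sum1=90, sum2=90
  after byte 1 (216): sum1=51, sum2=141
  after byte 2 (26): sum1=77, sum2=218
  after byte 3 (163): sum1=240, sum2=203
  after byte 4 (131): sum1=116, sum2=64
  after byte 5 (125): sum1=241, sum2=50
Checksum = sum2·256 + sum1 = 50·256 + 241 = 13041 = 0x32F1.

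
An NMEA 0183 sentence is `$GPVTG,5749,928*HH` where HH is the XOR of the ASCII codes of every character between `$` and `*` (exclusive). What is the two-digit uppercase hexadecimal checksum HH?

XOR the ASCII codes of the payload characters:
  'G' = 0x47 → acc = 0x47
  'P' = 0x50 → acc = 0x17
  'V' = 0x56 → acc = 0x41
  'T' = 0x54 → acc = 0x15
  'G' = 0x47 → acc = 0x52
  ',' = 0x2C → acc = 0x7E
  '5' = 0x35 → acc = 0x4B
  '7' = 0x37 → acc = 0x7C
  '4' = 0x34 → acc = 0x48
  '9' = 0x39 → acc = 0x71
  ',' = 0x2C → acc = 0x5D
  '9' = 0x39 → acc = 0x64
  '2' = 0x32 → acc = 0x56
  '8' = 0x38 → acc = 0x6E
Checksum = 0x6E.

6E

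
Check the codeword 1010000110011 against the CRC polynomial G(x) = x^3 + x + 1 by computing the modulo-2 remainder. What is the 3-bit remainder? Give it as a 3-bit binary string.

Modulo-2 division of 1010000110011 by 1011:
  pos 0: 1010 XOR 1011 = 0001
  pos 3: 1000 XOR 1011 = 0011
  pos 5: 1111 XOR 1011 = 0100
  pos 6: 1000 XOR 1011 = 0011
  pos 8: 1101 XOR 1011 = 0110
  pos 9: 1101 XOR 1011 = 0110
Remainder = 110 (nonzero — an error is detected).

110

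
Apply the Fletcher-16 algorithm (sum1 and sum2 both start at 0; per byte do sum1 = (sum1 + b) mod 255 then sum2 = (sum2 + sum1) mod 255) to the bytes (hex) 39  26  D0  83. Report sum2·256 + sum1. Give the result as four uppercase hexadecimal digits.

7CB3

Running sums (mod 255):
  after byte 0 (39): sum1=57, sum2=57
  after byte 1 (26): sum1=95, sum2=152
  after byte 2 (D0): sum1=48, sum2=200
  after byte 3 (83): sum1=179, sum2=124
Checksum = sum2·256 + sum1 = 124·256 + 179 = 31923 = 0x7CB3.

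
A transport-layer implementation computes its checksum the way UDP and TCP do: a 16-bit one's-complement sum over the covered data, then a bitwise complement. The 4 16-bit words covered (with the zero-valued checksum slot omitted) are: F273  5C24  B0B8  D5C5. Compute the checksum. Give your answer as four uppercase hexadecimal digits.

One's-complement addition (fold any carry out of bit 15 back into bit 0):
  0xF273 + 0x5C24 = 0x14E97 → wrap carry → 0x4E98
  0x4E98 + 0xB0B8 = 0x0FF50
  0xFF50 + 0xD5C5 = 0x1D515 → wrap carry → 0xD516
One's-complement sum = 0xD516.
Checksum = ~0xD516 & 0xFFFF = 0x2AE9.

2AE9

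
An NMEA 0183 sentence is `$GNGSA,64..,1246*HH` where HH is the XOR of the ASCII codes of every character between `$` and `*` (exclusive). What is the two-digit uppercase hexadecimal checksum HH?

5F

XOR the ASCII codes of the payload characters:
  'G' = 0x47 → acc = 0x47
  'N' = 0x4E → acc = 0x09
  'G' = 0x47 → acc = 0x4E
  'S' = 0x53 → acc = 0x1D
  'A' = 0x41 → acc = 0x5C
  ',' = 0x2C → acc = 0x70
  '6' = 0x36 → acc = 0x46
  '4' = 0x34 → acc = 0x72
  '.' = 0x2E → acc = 0x5C
  '.' = 0x2E → acc = 0x72
  ',' = 0x2C → acc = 0x5E
  '1' = 0x31 → acc = 0x6F
  '2' = 0x32 → acc = 0x5D
  '4' = 0x34 → acc = 0x69
  '6' = 0x36 → acc = 0x5F
Checksum = 0x5F.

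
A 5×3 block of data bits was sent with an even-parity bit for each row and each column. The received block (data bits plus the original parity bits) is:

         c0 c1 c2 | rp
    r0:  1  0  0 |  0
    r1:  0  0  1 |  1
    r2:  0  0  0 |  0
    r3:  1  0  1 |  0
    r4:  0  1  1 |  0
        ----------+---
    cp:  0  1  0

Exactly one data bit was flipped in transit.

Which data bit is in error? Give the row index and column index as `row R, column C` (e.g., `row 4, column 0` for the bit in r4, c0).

row 0, column 2

Recompute each row's even parity and compare to rp:
  r0: data parity 1, sent rp 0 → mismatch
  r1: data parity 1, sent rp 1 → ok
  r2: data parity 0, sent rp 0 → ok
  r3: data parity 0, sent rp 0 → ok
  r4: data parity 0, sent rp 0 → ok
Recompute each column's even parity and compare to cp:
  c0: data parity 0, sent cp 0 → ok
  c1: data parity 1, sent cp 1 → ok
  c2: data parity 1, sent cp 0 → mismatch
Exactly one row (r0) and one column (c2) fail → the flipped bit is at their intersection.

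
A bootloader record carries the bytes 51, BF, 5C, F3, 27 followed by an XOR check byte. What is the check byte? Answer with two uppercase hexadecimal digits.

66

XOR the bytes together:
  start with 0x51
  0x51 ⊕ 0xBF = 0xEE
  0xEE ⊕ 0x5C = 0xB2
  0xB2 ⊕ 0xF3 = 0x41
  0x41 ⊕ 0x27 = 0x66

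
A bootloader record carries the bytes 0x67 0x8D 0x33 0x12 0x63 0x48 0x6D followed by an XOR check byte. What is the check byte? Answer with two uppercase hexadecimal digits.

XOR the bytes together:
  start with 0x67
  0x67 ⊕ 0x8D = 0xEA
  0xEA ⊕ 0x33 = 0xD9
  0xD9 ⊕ 0x12 = 0xCB
  0xCB ⊕ 0x63 = 0xA8
  0xA8 ⊕ 0x48 = 0xE0
  0xE0 ⊕ 0x6D = 0x8D

8D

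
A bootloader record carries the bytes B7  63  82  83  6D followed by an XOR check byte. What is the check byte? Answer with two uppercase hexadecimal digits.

XOR the bytes together:
  start with 0xB7
  0xB7 ⊕ 0x63 = 0xD4
  0xD4 ⊕ 0x82 = 0x56
  0x56 ⊕ 0x83 = 0xD5
  0xD5 ⊕ 0x6D = 0xB8

B8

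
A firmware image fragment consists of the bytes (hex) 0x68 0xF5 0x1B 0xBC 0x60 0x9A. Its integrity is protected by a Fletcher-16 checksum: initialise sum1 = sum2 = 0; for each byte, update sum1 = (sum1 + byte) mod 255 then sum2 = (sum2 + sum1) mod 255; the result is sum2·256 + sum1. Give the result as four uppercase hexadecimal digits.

Running sums (mod 255):
  after byte 0 (0x68): sum1=104, sum2=104
  after byte 1 (0xF5): sum1=94, sum2=198
  after byte 2 (0x1B): sum1=121, sum2=64
  after byte 3 (0xBC): sum1=54, sum2=118
  after byte 4 (0x60): sum1=150, sum2=13
  after byte 5 (0x9A): sum1=49, sum2=62
Checksum = sum2·256 + sum1 = 62·256 + 49 = 15921 = 0x3E31.

3E31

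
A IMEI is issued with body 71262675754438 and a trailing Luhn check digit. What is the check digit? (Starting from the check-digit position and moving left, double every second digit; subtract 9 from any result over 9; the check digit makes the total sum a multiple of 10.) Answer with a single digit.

Partial digits right→left: 8 3 4 4 5 7 5 7 6 2 6 2 1 7
Double every second digit counting from the check-digit position (so the 1st, 3rd, 5th, ... of the partial from the right).
  doubled (with −9 where >9): 7 8 1 1 3 3 2 → sum 25
  kept as-is: 3 4 7 7 2 2 7 → sum 32
Total = 25 + 32 = 57.
Check digit = (10 − (57 mod 10)) mod 10 = 3.

3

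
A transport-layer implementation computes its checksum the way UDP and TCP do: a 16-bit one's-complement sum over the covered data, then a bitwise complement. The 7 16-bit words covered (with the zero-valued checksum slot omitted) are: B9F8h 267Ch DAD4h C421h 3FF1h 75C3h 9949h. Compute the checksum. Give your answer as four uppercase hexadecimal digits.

One's-complement addition (fold any carry out of bit 15 back into bit 0):
  0xB9F8 + 0x267C = 0x0E074
  0xE074 + 0xDAD4 = 0x1BB48 → wrap carry → 0xBB49
  0xBB49 + 0xC421 = 0x17F6A → wrap carry → 0x7F6B
  0x7F6B + 0x3FF1 = 0x0BF5C
  0xBF5C + 0x75C3 = 0x1351F → wrap carry → 0x3520
  0x3520 + 0x9949 = 0x0CE69
One's-complement sum = 0xCE69.
Checksum = ~0xCE69 & 0xFFFF = 0x3196.

3196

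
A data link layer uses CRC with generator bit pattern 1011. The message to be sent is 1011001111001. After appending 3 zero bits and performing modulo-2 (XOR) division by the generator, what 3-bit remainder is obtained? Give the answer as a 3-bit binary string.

Append 3 zeros: 1011001111001000. Divide by 1011 (XOR where the leading bit is 1):
  pos 0: 1011 XOR 1011 = 0000
  pos 6: 1111 XOR 1011 = 0100
  pos 7: 1000 XOR 1011 = 0011
  pos 9: 1101 XOR 1011 = 0110
  pos 10: 1100 XOR 1011 = 0111
  pos 11: 1110 XOR 1011 = 0101
  pos 12: 1010 XOR 1011 = 0001
Remainder (last 3 bits) = 001. This is the CRC / FCS.

001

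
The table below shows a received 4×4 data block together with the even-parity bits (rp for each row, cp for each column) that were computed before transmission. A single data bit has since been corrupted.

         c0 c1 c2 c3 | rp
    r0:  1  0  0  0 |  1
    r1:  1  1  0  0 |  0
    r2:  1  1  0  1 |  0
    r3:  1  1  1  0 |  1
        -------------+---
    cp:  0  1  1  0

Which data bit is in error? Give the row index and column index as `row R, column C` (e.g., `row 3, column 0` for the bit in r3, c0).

row 2, column 3

Recompute each row's even parity and compare to rp:
  r0: data parity 1, sent rp 1 → ok
  r1: data parity 0, sent rp 0 → ok
  r2: data parity 1, sent rp 0 → mismatch
  r3: data parity 1, sent rp 1 → ok
Recompute each column's even parity and compare to cp:
  c0: data parity 0, sent cp 0 → ok
  c1: data parity 1, sent cp 1 → ok
  c2: data parity 1, sent cp 1 → ok
  c3: data parity 1, sent cp 0 → mismatch
Exactly one row (r2) and one column (c3) fail → the flipped bit is at their intersection.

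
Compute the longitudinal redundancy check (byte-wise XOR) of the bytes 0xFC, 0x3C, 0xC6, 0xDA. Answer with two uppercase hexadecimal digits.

XOR the bytes together:
  start with 0xFC
  0xFC ⊕ 0x3C = 0xC0
  0xC0 ⊕ 0xC6 = 0x06
  0x06 ⊕ 0xDA = 0xDC

DC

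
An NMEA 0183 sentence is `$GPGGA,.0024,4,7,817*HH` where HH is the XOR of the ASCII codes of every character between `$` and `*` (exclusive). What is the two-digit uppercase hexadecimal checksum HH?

XOR the ASCII codes of the payload characters:
  'G' = 0x47 → acc = 0x47
  'P' = 0x50 → acc = 0x17
  'G' = 0x47 → acc = 0x50
  'G' = 0x47 → acc = 0x17
  'A' = 0x41 → acc = 0x56
  ',' = 0x2C → acc = 0x7A
  '.' = 0x2E → acc = 0x54
  '0' = 0x30 → acc = 0x64
  '0' = 0x30 → acc = 0x54
  '2' = 0x32 → acc = 0x66
  '4' = 0x34 → acc = 0x52
  ',' = 0x2C → acc = 0x7E
  '4' = 0x34 → acc = 0x4A
  ',' = 0x2C → acc = 0x66
  '7' = 0x37 → acc = 0x51
  ',' = 0x2C → acc = 0x7D
  '8' = 0x38 → acc = 0x45
  '1' = 0x31 → acc = 0x74
  '7' = 0x37 → acc = 0x43
Checksum = 0x43.

43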